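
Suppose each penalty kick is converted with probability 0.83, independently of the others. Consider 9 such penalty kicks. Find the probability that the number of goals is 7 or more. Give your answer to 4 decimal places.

X ~ Binomial(9, 0.83); P(X ≥ 7) = Σ C(9,k) p^k (1−p)^(9−k) over k:
  k=7: C(9,7)·0.83^7·0.17^2 = 0.282323
  k=8: C(9,8)·0.83^8·0.17^1 = 0.344601
  k=9: C(9,9)·0.83^9·0.17^0 = 0.186940
Total = 0.813864

0.8139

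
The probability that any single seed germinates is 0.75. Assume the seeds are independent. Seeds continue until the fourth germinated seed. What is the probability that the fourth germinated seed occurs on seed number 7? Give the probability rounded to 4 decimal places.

0.0989

Y = trial on which the fourth success occurs; negative binomial, r=4, p=0.75.
P(Y=7) = C(6,3) · p^4 · (1−p)^3
= 20 · 0.31641 · 0.015625 = 0.098877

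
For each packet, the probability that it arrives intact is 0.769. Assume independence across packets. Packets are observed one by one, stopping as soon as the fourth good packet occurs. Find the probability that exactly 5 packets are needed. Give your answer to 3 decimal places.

0.323

Y = trial on which the fourth success occurs; negative binomial, r=4, p=0.769.
P(Y=5) = C(4,3) · p^4 · (1−p)^1
= 4 · 0.34971 · 0.231 = 0.32313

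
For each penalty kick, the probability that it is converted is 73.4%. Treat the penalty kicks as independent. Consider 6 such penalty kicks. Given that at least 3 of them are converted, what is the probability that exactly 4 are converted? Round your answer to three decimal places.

0.323

X ~ Binomial(6, 0.734). Want P(X=4 | X≥3) = P(X=4) / P(X≥3).
P(X=4) = C(6,4)·0.734^4·0.266^2 = 0.30806
P(X≥3) = 1 − 0.00035 − 0.00586 − 0.04046 = 0.95332
Ratio = 0.30806 / 0.95332 = 0.32315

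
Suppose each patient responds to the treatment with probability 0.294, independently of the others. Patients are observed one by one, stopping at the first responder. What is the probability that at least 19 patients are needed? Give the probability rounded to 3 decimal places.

Y = number of patients to the first success; geometric, p = 0.294.
P(Y > 18) = P(first 18 all fail) = (1−p)^18 = 0.00190

0.002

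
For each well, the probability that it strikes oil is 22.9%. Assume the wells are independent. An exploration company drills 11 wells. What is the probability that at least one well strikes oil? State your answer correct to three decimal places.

0.943

P(at least one) = 1 − P(none) = 1 − (1 − 0.229)^11
= 1 − 0.05723 = 0.94277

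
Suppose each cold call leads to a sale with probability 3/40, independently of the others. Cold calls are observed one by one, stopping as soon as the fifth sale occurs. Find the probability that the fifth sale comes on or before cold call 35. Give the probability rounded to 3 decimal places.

Finishing within 35 cold calls ⇔ at least 5 successes in the first 35. With X ~ Binomial(35, 0.075), P(Y ≤ 35) = 1 − P(X ≤ 4).
  k=0: C(35,0)·0.075^0·0.925^35 = 0.06531
  k=1: C(35,1)·0.075^1·0.925^34 = 0.18533
  k=2: C(35,2)·0.075^2·0.925^33 = 0.25546
  k=3: C(35,3)·0.075^3·0.925^32 = 0.22784
  k=4: C(35,4)·0.075^4·0.925^31 = 0.14779
1 − 0.88172 = 0.11828

0.118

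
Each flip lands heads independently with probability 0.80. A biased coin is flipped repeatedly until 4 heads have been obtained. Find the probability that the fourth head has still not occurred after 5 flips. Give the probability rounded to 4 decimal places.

0.2627

Needing more than 5 flips ⇔ fewer than 4 successes in the first 5. With X ~ Binomial(5, 0.80), P(Y > 5) = P(X ≤ 3).
  k=0: C(5,0)·0.80^0·0.20^5 = 0.000320
  k=1: C(5,1)·0.80^1·0.20^4 = 0.006400
  k=2: C(5,2)·0.80^2·0.20^3 = 0.051200
  k=3: C(5,3)·0.80^3·0.20^2 = 0.204800
P(X ≤ 3) = 0.262720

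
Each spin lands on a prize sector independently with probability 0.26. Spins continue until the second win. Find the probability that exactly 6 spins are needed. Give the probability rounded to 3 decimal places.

0.101

Y = trial on which the second success occurs; negative binomial, r=2, p=0.26.
P(Y=6) = C(5,1) · p^2 · (1−p)^4
= 5 · 0.0676 · 0.29987 = 0.10135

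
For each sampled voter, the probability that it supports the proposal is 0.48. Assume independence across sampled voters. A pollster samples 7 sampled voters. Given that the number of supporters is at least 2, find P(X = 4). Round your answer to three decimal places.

X ~ Binomial(7, 0.48). Want P(X=4 | X≥2) = P(X=4) / P(X≥2).
P(X=4) = C(7,4)·0.48^4·0.52^3 = 0.26124
P(X≥2) = 1 − 0.01028 − 0.06643 = 0.92329
Ratio = 0.26124 / 0.92329 = 0.28295

0.283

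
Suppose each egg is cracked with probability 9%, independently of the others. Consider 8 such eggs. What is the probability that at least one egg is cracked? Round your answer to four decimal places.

P(at least one) = 1 − P(none) = 1 − (1 − 0.09)^8
= 1 − 0.470253 = 0.529747

0.5297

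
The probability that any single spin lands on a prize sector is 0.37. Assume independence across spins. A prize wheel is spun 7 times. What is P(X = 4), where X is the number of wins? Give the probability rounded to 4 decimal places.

0.1640

X ~ Binomial(n=7, p=0.37).
P(X=4) = C(7,4) · p^4 · (1−p)^3
= 35 · 0.018742 · 0.25005 = 0.164020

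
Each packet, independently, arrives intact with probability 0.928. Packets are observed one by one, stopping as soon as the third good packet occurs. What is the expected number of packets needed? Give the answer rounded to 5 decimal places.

Y = total packets until the third success; negative binomial with r=3, p=0.928.
E[Y] = r / p = 3 / 0.928 = 3.2327586

3.23276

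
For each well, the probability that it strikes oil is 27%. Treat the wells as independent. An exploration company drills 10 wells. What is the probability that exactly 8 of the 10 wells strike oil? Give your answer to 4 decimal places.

0.0007

X ~ Binomial(n=10, p=0.27).
P(X=8) = C(10,8) · p^8 · (1−p)^2
= 45 · 2.8243e-05 · 0.5329 = 0.000677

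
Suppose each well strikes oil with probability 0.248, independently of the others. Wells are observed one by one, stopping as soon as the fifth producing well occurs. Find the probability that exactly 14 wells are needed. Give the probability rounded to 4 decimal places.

Y = trial on which the fifth success occurs; negative binomial, r=5, p=0.248.
P(Y=14) = C(13,4) · p^5 · (1−p)^9
= 715 · 0.00093812 · 0.076906 = 0.051585

0.0516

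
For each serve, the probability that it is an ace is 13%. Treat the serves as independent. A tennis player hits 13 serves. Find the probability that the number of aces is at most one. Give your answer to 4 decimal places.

0.4814

X ~ Binomial(13, 0.13); P(X ≤ 1) = Σ C(13,k) p^k (1−p)^(13−k) over k:
  k=0: C(13,0)·0.13^0·0.87^13 = 0.163588
  k=1: C(13,1)·0.13^1·0.87^12 = 0.317774
Total = 0.481361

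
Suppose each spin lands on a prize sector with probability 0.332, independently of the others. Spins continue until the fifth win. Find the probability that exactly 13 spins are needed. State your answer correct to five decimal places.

0.07916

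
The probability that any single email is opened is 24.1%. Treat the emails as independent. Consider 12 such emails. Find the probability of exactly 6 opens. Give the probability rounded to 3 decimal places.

X ~ Binomial(n=12, p=0.241).
P(X=6) = C(12,6) · p^6 · (1−p)^6
= 924 · 0.00019593 · 0.19118 = 0.03461

0.035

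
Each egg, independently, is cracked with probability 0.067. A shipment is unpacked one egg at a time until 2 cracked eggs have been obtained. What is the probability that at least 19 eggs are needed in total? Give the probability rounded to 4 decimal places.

0.6580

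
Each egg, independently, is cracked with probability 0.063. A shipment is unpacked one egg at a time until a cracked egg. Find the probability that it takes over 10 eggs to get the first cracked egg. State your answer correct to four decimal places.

Y = number of eggs to the first success; geometric, p = 0.063.
P(Y > 10) = P(first 10 all fail) = (1−p)^10 = 0.521670

0.5217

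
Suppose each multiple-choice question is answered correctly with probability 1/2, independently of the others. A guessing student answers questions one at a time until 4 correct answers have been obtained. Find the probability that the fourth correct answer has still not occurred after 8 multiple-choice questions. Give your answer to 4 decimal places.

Needing more than 8 multiple-choice questions ⇔ fewer than 4 successes in the first 8. With X ~ Binomial(8, 0.50), P(Y > 8) = P(X ≤ 3).
  k=0: C(8,0)·0.50^0·0.50^8 = 0.003906
  k=1: C(8,1)·0.50^1·0.50^7 = 0.031250
  k=2: C(8,2)·0.50^2·0.50^6 = 0.109375
  k=3: C(8,3)·0.50^3·0.50^5 = 0.218750
P(X ≤ 3) = 0.363281

0.3633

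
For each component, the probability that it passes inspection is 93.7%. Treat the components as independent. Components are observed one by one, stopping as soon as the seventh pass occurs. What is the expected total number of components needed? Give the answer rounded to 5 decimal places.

7.47065

Y = total components until the seventh success; negative binomial with r=7, p=0.937.
E[Y] = r / p = 7 / 0.937 = 7.4706510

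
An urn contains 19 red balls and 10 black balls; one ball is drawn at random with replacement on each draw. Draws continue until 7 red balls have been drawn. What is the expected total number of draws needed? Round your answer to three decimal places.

10.684

Y = total draws until the seventh success; negative binomial with r=7, p=0.655172.
E[Y] = r / p = 7 / 0.655172 = 10.68421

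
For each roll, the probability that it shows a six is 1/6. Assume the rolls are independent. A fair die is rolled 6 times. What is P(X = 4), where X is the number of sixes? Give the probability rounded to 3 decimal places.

0.008

X ~ Binomial(n=6, p=0.166667).
P(X=4) = C(6,4) · p^4 · (1−p)^2
= 15 · 0.0007716 · 0.69444 = 0.00804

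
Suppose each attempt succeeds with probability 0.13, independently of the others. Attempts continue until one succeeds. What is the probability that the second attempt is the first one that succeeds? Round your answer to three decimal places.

0.113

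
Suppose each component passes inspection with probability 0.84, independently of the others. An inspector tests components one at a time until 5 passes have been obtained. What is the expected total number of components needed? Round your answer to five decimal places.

5.95238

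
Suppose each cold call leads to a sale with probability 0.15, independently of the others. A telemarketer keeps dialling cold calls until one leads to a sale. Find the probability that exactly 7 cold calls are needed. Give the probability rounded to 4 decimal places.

0.0566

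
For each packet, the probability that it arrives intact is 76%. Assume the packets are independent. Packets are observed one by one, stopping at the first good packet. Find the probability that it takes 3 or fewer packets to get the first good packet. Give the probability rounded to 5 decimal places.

0.98618

Y = number of packets to the first success; geometric, p = 0.76.
P(Y ≤ 3) = 1 − (1−p)^3 = 1 − 0.0138240 = 0.9861760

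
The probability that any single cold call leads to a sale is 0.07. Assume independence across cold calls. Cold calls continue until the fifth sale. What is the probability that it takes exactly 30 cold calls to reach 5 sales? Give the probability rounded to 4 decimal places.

0.0065

Y = trial on which the fifth success occurs; negative binomial, r=5, p=0.07.
P(Y=30) = C(29,4) · p^5 · (1−p)^25
= 23751 · 1.6807e-06 · 0.16296 = 0.006505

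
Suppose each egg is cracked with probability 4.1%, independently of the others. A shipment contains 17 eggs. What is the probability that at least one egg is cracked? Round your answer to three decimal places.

0.509

P(at least one) = 1 − P(none) = 1 − (1 − 0.041)^17
= 1 − 0.49081 = 0.50919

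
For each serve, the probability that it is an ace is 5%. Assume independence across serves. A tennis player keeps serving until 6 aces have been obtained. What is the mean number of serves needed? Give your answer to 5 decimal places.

120.00000

Y = total serves until the sixth success; negative binomial with r=6, p=0.05.
E[Y] = r / p = 6 / 0.05 = 120.0000000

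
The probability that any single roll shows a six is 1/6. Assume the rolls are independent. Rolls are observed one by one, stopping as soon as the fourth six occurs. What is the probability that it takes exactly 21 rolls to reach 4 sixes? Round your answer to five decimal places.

0.03965

Y = trial on which the fourth success occurs; negative binomial, r=4, p=0.166667.
P(Y=21) = C(20,3) · p^4 · (1−p)^17
= 1140 · 0.0007716 · 0.045073 = 0.0396478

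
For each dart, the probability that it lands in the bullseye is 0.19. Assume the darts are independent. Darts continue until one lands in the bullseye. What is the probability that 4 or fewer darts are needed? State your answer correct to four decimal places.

0.5695

Y = number of darts to the first success; geometric, p = 0.19.
P(Y ≤ 4) = 1 − (1−p)^4 = 1 − 0.430467 = 0.569533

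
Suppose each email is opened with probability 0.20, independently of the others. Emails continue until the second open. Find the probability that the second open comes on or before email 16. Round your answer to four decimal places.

0.8593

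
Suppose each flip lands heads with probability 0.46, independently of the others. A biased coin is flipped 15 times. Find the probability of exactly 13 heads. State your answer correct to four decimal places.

0.0013

X ~ Binomial(n=15, p=0.46).
P(X=13) = C(15,13) · p^13 · (1−p)^2
= 105 · 4.1291e-05 · 0.2916 = 0.001264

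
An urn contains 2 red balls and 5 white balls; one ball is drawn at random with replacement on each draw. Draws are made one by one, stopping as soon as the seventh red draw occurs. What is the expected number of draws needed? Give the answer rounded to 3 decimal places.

Y = total draws until the seventh success; negative binomial with r=7, p=0.285714.
E[Y] = r / p = 7 / 0.285714 = 24.50000

24.500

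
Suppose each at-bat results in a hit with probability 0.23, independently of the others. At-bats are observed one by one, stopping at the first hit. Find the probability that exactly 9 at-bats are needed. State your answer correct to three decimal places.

0.028

Geometric (trials to first success), p = 0.23.
P(Y = 9) = (1−p)^8 · p = 0.12357 · 0.23 = 0.02842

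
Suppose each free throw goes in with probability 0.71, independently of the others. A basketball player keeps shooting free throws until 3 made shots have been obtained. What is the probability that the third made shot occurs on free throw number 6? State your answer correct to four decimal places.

0.0873

Y = trial on which the third success occurs; negative binomial, r=3, p=0.71.
P(Y=6) = C(5,2) · p^3 · (1−p)^3
= 10 · 0.35791 · 0.024389 = 0.087291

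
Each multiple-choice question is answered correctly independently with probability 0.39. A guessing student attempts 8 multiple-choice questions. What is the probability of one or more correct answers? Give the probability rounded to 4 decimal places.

P(at least one) = 1 − P(none) = 1 − (1 − 0.39)^8
= 1 − 0.019171 = 0.980829

0.9808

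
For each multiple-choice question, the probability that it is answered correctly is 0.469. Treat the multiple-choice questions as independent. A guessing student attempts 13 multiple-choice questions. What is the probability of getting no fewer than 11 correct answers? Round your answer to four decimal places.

0.0061

X ~ Binomial(13, 0.469); P(X ≥ 11) = Σ C(13,k) p^k (1−p)^(13−k) over k:
  k=11: C(13,11)·0.469^11·0.531^2 = 0.005311
  k=12: C(13,12)·0.469^12·0.531^1 = 0.000782
  k=13: C(13,13)·0.469^13·0.531^0 = 0.000053
Total = 0.006146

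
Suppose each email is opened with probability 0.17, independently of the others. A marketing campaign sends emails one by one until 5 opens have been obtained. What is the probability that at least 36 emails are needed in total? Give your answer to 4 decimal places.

0.2671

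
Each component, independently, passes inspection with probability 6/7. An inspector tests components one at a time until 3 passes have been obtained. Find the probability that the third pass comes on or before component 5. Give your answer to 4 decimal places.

Finishing within 5 components ⇔ at least 3 successes in the first 5. With X ~ Binomial(5, 0.857143), P(Y ≤ 5) = 1 − P(X ≤ 2).
  k=0: C(5,0)·0.857143^0·0.142857^5 = 0.000059
  k=1: C(5,1)·0.857143^1·0.142857^4 = 0.001785
  k=2: C(5,2)·0.857143^2·0.142857^3 = 0.021420
1 − 0.023264 = 0.976736

0.9767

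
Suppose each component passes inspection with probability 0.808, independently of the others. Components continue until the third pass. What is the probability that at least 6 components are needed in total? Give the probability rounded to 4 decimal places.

0.0520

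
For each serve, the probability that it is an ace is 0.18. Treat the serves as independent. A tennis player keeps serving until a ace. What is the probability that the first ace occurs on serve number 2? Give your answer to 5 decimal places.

Geometric (trials to first success), p = 0.18.
P(Y = 2) = (1−p)^1 · p = 0.82 · 0.18 = 0.1476000

0.14760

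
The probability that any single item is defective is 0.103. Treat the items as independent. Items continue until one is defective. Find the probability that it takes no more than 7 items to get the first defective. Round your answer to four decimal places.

0.5328

Y = number of items to the first success; geometric, p = 0.103.
P(Y ≤ 7) = 1 − (1−p)^7 = 1 − 0.467248 = 0.532752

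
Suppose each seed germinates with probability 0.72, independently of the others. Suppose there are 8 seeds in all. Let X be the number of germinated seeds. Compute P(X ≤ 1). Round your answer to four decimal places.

0.0008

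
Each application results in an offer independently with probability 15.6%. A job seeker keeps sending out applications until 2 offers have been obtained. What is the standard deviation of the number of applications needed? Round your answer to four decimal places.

8.3284

Y = total applications until the second success; negative binomial with r=2, p=0.156.
SD(Y) = √[r(1−p)/p²] = √(69.362262) = 8.328401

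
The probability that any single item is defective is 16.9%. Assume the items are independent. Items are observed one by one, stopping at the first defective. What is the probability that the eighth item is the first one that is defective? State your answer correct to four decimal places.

0.0462

Geometric (trials to first success), p = 0.169.
P(Y = 8) = (1−p)^7 · p = 0.27366 · 0.169 = 0.046248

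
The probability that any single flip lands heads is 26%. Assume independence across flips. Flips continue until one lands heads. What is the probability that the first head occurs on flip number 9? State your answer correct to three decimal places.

Geometric (trials to first success), p = 0.26.
P(Y = 9) = (1−p)^8 · p = 0.089919 · 0.26 = 0.02338

0.023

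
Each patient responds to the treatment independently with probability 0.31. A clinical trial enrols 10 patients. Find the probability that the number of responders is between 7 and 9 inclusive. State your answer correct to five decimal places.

X ~ Binomial(10, 0.31); P(7 ≤ X ≤ 9) = Σ C(10,k) p^k (1−p)^(10−k) over k:
  k=7: C(10,7)·0.31^7·0.69^3 = 0.0108458
  k=8: C(10,8)·0.31^8·0.69^2 = 0.0018273
  k=9: C(10,9)·0.31^9·0.69^1 = 0.0001824
Total = 0.0128555

0.01286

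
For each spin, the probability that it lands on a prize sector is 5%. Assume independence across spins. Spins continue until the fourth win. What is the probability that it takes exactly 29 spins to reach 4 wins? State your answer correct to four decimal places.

Y = trial on which the fourth success occurs; negative binomial, r=4, p=0.05.
P(Y=29) = C(28,3) · p^4 · (1−p)^25
= 3276 · 6.25e-06 · 0.27739 = 0.005680

0.0057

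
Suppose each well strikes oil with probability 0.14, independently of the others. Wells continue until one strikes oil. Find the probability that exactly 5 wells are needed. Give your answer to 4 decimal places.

0.0766

Geometric (trials to first success), p = 0.14.
P(Y = 5) = (1−p)^4 · p = 0.54701 · 0.14 = 0.076581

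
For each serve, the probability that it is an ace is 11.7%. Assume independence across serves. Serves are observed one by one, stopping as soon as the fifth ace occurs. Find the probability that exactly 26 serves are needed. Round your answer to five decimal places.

0.02033

Y = trial on which the fifth success occurs; negative binomial, r=5, p=0.117.
P(Y=26) = C(25,4) · p^5 · (1−p)^21
= 12650 · 2.1924e-05 · 0.073312 = 0.0203327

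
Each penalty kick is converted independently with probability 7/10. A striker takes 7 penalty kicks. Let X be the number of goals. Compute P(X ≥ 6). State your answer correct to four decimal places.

0.3294

X ~ Binomial(7, 0.70); P(X ≥ 6) = Σ C(7,k) p^k (1−p)^(7−k) over k:
  k=6: C(7,6)·0.70^6·0.30^1 = 0.247063
  k=7: C(7,7)·0.70^7·0.30^0 = 0.082354
Total = 0.329417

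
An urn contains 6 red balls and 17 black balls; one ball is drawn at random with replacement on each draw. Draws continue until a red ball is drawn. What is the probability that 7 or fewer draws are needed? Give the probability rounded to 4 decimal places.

0.8795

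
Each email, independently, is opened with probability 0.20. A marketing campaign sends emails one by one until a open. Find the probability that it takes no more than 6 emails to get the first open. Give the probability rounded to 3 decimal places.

0.738

Y = number of emails to the first success; geometric, p = 0.20.
P(Y ≤ 6) = 1 − (1−p)^6 = 1 − 0.26214 = 0.73786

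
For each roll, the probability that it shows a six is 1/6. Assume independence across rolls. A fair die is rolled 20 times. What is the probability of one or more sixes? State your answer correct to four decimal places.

0.9739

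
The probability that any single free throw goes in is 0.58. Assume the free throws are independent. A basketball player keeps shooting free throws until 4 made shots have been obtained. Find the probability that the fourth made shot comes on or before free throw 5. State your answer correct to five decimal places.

Finishing within 5 free throws ⇔ at least 4 successes in the first 5. With X ~ Binomial(5, 0.58), P(Y ≤ 5) = 1 − P(X ≤ 3).
  k=0: C(5,0)·0.58^0·0.42^5 = 0.0130691
  k=1: C(5,1)·0.58^1·0.42^4 = 0.0902392
  k=2: C(5,2)·0.58^2·0.42^3 = 0.2492320
  k=3: C(5,3)·0.58^3·0.42^2 = 0.3441776
1 − 0.6967179 = 0.3032821

0.30328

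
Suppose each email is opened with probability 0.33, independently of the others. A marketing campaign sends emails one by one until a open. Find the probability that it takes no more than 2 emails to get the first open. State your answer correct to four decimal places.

0.5511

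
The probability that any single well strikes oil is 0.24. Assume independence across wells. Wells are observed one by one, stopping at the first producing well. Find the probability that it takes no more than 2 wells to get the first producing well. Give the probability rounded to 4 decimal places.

Y = number of wells to the first success; geometric, p = 0.24.
P(Y ≤ 2) = 1 − (1−p)^2 = 1 − 0.577600 = 0.422400

0.4224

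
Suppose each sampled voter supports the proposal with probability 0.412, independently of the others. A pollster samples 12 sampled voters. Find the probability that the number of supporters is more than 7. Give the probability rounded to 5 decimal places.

X ~ Binomial(12, 0.412); P(X ≥ 8) = Σ C(12,k) p^k (1−p)^(12−k) over k:
  k=8: C(12,8)·0.412^8·0.588^4 = 0.0491238
  k=9: C(12,9)·0.412^9·0.588^3 = 0.0152978
  k=10: C(12,10)·0.412^10·0.588^2 = 0.0032157
  k=11: C(12,11)·0.412^11·0.588^1 = 0.0004097
  k=12: C(12,12)·0.412^12·0.588^0 = 0.0000239
Total = 0.0680709

0.06807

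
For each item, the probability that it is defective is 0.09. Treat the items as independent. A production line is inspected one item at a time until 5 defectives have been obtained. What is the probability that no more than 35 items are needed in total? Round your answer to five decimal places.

Finishing within 35 items ⇔ at least 5 successes in the first 35. With X ~ Binomial(35, 0.09), P(Y ≤ 35) = 1 − P(X ≤ 4).
  k=0: C(35,0)·0.09^0·0.91^35 = 0.0368510
  k=1: C(35,1)·0.09^1·0.91^34 = 0.1275610
  k=2: C(35,2)·0.09^2·0.91^33 = 0.2144707
  k=3: C(35,3)·0.09^3·0.91^32 = 0.2333252
  k=4: C(35,4)·0.09^4·0.91^31 = 0.1846090
1 − 0.7968169 = 0.2031831

0.20318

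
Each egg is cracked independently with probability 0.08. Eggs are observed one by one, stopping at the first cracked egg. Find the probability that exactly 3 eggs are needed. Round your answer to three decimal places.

0.068

Geometric (trials to first success), p = 0.08.
P(Y = 3) = (1−p)^2 · p = 0.8464 · 0.08 = 0.06771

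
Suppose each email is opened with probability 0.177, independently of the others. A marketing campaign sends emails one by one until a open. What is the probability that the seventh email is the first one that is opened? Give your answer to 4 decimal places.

0.0550

Geometric (trials to first success), p = 0.177.
P(Y = 7) = (1−p)^6 · p = 0.31074 · 0.177 = 0.055001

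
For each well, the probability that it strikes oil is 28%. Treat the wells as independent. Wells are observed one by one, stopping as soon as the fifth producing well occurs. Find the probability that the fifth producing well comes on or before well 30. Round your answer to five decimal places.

0.95046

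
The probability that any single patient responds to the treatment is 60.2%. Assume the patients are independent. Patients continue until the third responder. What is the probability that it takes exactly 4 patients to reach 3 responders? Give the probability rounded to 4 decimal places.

Y = trial on which the third success occurs; negative binomial, r=3, p=0.602.
P(Y=4) = C(3,2) · p^3 · (1−p)^1
= 3 · 0.21817 · 0.398 = 0.260492

0.2605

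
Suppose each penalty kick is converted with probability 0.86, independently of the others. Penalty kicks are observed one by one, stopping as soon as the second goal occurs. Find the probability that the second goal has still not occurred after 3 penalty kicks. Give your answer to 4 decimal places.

0.0533

Needing more than 3 penalty kicks ⇔ fewer than 2 successes in the first 3. With X ~ Binomial(3, 0.86), P(Y > 3) = P(X ≤ 1).
  k=0: C(3,0)·0.86^0·0.14^3 = 0.002744
  k=1: C(3,1)·0.86^1·0.14^2 = 0.050568
P(X ≤ 1) = 0.053312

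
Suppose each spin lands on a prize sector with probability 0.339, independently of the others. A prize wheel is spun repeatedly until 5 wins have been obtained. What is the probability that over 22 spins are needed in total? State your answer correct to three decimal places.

Needing more than 22 spins ⇔ fewer than 5 successes in the first 22. With X ~ Binomial(22, 0.339), P(Y > 22) = P(X ≤ 4).
  k=0: C(22,0)·0.339^0·0.661^22 = 0.00011
  k=1: C(22,1)·0.339^1·0.661^21 = 0.00125
  k=2: C(22,2)·0.339^2·0.661^20 = 0.00673
  k=3: C(22,3)·0.339^3·0.661^19 = 0.02301
  k=4: C(22,4)·0.339^4·0.661^18 = 0.05606
P(X ≤ 4) = 0.08716

0.087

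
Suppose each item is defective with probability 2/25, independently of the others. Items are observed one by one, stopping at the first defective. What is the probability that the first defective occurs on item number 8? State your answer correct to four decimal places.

0.0446

Geometric (trials to first success), p = 0.08.
P(Y = 8) = (1−p)^7 · p = 0.55785 · 0.08 = 0.044628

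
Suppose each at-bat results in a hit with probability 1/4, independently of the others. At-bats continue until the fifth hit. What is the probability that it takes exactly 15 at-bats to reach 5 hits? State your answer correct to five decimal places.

0.05505

Y = trial on which the fifth success occurs; negative binomial, r=5, p=0.25.
P(Y=15) = C(14,4) · p^5 · (1−p)^10
= 1001 · 0.00097656 · 0.056314 = 0.0550487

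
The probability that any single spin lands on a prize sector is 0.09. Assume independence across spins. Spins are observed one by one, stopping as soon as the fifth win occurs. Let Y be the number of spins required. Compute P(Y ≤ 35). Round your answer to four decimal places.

Finishing within 35 spins ⇔ at least 5 successes in the first 35. With X ~ Binomial(35, 0.09), P(Y ≤ 35) = 1 − P(X ≤ 4).
  k=0: C(35,0)·0.09^0·0.91^35 = 0.036851
  k=1: C(35,1)·0.09^1·0.91^34 = 0.127561
  k=2: C(35,2)·0.09^2·0.91^33 = 0.214471
  k=3: C(35,3)·0.09^3·0.91^32 = 0.233325
  k=4: C(35,4)·0.09^4·0.91^31 = 0.184609
1 − 0.796817 = 0.203183

0.2032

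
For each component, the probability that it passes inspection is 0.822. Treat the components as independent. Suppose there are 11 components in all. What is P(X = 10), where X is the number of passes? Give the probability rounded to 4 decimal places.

0.2758

X ~ Binomial(n=11, p=0.822).
P(X=10) = C(11,10) · p^10 · (1−p)^1
= 11 · 0.14084 · 0.178 = 0.275760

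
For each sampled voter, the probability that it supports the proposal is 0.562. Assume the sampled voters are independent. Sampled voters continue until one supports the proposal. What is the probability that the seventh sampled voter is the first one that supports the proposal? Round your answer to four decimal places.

0.0040

Geometric (trials to first success), p = 0.562.
P(Y = 7) = (1−p)^6 · p = 0.0070606 · 0.562 = 0.003968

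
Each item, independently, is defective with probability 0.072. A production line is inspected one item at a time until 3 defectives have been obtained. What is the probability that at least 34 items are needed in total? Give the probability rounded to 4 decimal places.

0.5723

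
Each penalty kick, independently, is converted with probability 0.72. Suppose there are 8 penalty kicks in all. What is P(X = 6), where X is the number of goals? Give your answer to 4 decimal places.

0.3058

X ~ Binomial(n=8, p=0.72).
P(X=6) = C(8,6) · p^6 · (1−p)^2
= 28 · 0.13931 · 0.0784 = 0.305822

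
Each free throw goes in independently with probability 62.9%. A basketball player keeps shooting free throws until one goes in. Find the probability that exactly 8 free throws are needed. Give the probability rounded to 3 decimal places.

0.001

Geometric (trials to first success), p = 0.629.
P(Y = 8) = (1−p)^7 · p = 0.00096743 · 0.629 = 0.00061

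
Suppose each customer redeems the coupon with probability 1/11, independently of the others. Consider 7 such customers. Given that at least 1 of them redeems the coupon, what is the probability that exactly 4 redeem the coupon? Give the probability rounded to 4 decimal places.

X ~ Binomial(7, 0.090909). Want P(X=4 | X≥1) = P(X=4) / P(X≥1).
P(X=4) = C(7,4)·0.090909^4·0.909091^3 = 0.001796
P(X≥1) = 1 − 0.513158 = 0.486842
Ratio = 0.001796 / 0.486842 = 0.003689

0.0037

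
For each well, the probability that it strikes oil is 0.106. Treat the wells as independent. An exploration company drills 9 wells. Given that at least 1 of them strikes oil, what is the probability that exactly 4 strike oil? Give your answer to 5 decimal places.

0.01430

X ~ Binomial(9, 0.106). Want P(X=4 | X≥1) = P(X=4) / P(X≥1).
P(X=4) = C(9,4)·0.106^4·0.894^5 = 0.0090841
P(X≥1) = 1 − 0.3647856 = 0.6352144
Ratio = 0.0090841 / 0.6352144 = 0.0143008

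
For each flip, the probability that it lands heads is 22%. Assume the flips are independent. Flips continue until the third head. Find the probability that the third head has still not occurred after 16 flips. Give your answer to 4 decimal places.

Needing more than 16 flips ⇔ fewer than 3 successes in the first 16. With X ~ Binomial(16, 0.22), P(Y > 16) = P(X ≤ 2).
  k=0: C(16,0)·0.22^0·0.78^16 = 0.018772
  k=1: C(16,1)·0.22^1·0.78^15 = 0.084715
  k=2: C(16,2)·0.22^2·0.78^14 = 0.179205
P(X ≤ 2) = 0.282693

0.2827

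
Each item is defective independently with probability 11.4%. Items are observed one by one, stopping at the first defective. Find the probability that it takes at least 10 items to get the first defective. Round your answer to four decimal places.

0.3364

Y = number of items to the first success; geometric, p = 0.114.
P(Y > 9) = P(first 9 all fail) = (1−p)^9 = 0.336437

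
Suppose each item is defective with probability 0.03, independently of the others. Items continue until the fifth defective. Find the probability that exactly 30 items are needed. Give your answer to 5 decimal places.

0.00027

Y = trial on which the fifth success occurs; negative binomial, r=5, p=0.03.
P(Y=30) = C(29,4) · p^5 · (1−p)^25
= 23751 · 2.43e-08 · 0.46697 = 0.0002695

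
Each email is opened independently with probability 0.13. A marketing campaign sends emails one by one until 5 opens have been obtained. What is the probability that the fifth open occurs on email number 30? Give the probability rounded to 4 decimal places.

0.0271

Y = trial on which the fifth success occurs; negative binomial, r=5, p=0.13.
P(Y=30) = C(29,4) · p^5 · (1−p)^25
= 23751 · 3.7129e-05 · 0.03076 = 0.027126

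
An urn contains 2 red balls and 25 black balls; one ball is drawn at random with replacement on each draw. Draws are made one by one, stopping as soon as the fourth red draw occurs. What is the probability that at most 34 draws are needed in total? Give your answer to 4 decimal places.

Finishing within 34 draws ⇔ at least 4 successes in the first 34. With X ~ Binomial(34, 0.074074), P(Y ≤ 34) = 1 − P(X ≤ 3).
  k=0: C(34,0)·0.074074^0·0.925926^34 = 0.073045
  k=1: C(34,1)·0.074074^1·0.925926^33 = 0.198683
  k=2: C(34,2)·0.074074^2·0.925926^32 = 0.262262
  k=3: C(34,3)·0.074074^3·0.925926^31 = 0.223797
1 − 0.757787 = 0.242213

0.2422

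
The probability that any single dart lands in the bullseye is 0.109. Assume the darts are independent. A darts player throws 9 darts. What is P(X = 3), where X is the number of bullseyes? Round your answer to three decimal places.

X ~ Binomial(n=9, p=0.109).
P(X=3) = C(9,3) · p^3 · (1−p)^6
= 84 · 0.001295 · 0.50034 = 0.05443

0.054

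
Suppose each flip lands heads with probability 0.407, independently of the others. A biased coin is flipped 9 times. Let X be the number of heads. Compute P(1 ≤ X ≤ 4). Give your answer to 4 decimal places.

0.7096

X ~ Binomial(9, 0.407); P(1 ≤ X ≤ 4) = Σ C(9,k) p^k (1−p)^(9−k) over k:
  k=1: C(9,1)·0.407^1·0.593^8 = 0.056011
  k=2: C(9,2)·0.407^2·0.593^7 = 0.153771
  k=3: C(9,3)·0.407^3·0.593^6 = 0.246258
  k=4: C(9,4)·0.407^4·0.593^5 = 0.253526
Total = 0.709566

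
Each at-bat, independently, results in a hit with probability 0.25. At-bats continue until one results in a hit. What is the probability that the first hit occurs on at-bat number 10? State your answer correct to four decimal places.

0.0188

Geometric (trials to first success), p = 0.25.
P(Y = 10) = (1−p)^9 · p = 0.075085 · 0.25 = 0.018771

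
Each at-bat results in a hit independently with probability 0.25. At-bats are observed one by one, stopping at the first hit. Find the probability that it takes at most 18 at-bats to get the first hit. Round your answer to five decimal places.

0.99436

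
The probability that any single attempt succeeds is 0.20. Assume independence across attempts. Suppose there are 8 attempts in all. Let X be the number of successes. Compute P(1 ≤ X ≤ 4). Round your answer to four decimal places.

X ~ Binomial(8, 0.20); P(1 ≤ X ≤ 4) = Σ C(8,k) p^k (1−p)^(8−k) over k:
  k=1: C(8,1)·0.20^1·0.80^7 = 0.335544
  k=2: C(8,2)·0.20^2·0.80^6 = 0.293601
  k=3: C(8,3)·0.20^3·0.80^5 = 0.146801
  k=4: C(8,4)·0.20^4·0.80^4 = 0.045875
Total = 0.821821

0.8218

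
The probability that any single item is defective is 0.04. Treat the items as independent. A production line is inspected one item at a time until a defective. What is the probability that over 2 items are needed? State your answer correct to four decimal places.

0.9216

Y = number of items to the first success; geometric, p = 0.04.
P(Y > 2) = P(first 2 all fail) = (1−p)^2 = 0.921600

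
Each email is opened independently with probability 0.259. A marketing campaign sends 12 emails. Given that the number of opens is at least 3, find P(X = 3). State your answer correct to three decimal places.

X ~ Binomial(12, 0.259). Want P(X=3 | X≥3) = P(X=3) / P(X≥3).
P(X=3) = C(12,3)·0.259^3·0.741^9 = 0.25745
P(X≥3) = 1 − 0.02740 − 0.11494 − 0.22097 = 0.63669
Ratio = 0.25745 / 0.63669 = 0.40435

0.404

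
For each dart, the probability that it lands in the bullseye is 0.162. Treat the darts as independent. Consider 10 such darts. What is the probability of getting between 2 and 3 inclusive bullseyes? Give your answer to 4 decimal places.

0.4353

X ~ Binomial(10, 0.162); P(2 ≤ X ≤ 3) = Σ C(10,k) p^k (1−p)^(10−k) over k:
  k=2: C(10,2)·0.162^2·0.838^8 = 0.287207
  k=3: C(10,3)·0.162^3·0.838^7 = 0.148059
Total = 0.435266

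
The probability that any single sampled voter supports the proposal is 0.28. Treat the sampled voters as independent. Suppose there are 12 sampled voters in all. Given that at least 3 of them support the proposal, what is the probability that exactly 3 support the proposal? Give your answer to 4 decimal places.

X ~ Binomial(12, 0.28). Want P(X=3 | X≥3) = P(X=3) / P(X≥3).
P(X=3) = C(12,3)·0.28^3·0.72^9 = 0.251125
P(X≥3) = 1 − 0.019408 − 0.090573 − 0.193725 = 0.696294
Ratio = 0.251125 / 0.696294 = 0.360659

0.3607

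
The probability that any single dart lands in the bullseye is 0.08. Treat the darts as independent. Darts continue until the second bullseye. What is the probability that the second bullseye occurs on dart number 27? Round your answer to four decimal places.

Y = trial on which the second success occurs; negative binomial, r=2, p=0.08.
P(Y=27) = C(26,1) · p^2 · (1−p)^25
= 26 · 0.0064 · 0.12436 = 0.020694

0.0207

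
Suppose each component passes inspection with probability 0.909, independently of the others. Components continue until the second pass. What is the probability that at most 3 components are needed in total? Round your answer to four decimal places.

0.9767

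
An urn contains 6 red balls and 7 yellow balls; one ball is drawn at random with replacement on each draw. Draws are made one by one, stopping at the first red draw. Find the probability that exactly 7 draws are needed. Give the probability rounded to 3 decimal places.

0.011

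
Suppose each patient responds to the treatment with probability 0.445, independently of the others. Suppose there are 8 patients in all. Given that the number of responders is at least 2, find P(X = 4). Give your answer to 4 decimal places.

0.2791

X ~ Binomial(8, 0.445). Want P(X=4 | X≥2) = P(X=4) / P(X≥2).
P(X=4) = C(8,4)·0.445^4·0.555^4 = 0.260441
P(X≥2) = 1 − 0.009002 − 0.057743 = 0.933255
Ratio = 0.260441 / 0.933255 = 0.279068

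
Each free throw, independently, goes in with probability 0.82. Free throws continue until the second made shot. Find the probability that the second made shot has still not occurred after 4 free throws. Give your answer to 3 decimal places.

0.020

Needing more than 4 free throws ⇔ fewer than 2 successes in the first 4. With X ~ Binomial(4, 0.82), P(Y > 4) = P(X ≤ 1).
  k=0: C(4,0)·0.82^0·0.18^4 = 0.00105
  k=1: C(4,1)·0.82^1·0.18^3 = 0.01913
P(X ≤ 1) = 0.02018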